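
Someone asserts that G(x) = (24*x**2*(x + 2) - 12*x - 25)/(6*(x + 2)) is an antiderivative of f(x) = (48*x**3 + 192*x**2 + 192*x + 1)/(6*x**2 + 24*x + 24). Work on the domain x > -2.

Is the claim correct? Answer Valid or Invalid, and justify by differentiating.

d/dx[G] = (48*x**3 + 192*x**2 + 192*x + 1)/(6*x**2 + 24*x + 24)
This equals f(x) exactly, so the claim holds.

Valid: G'(x) = f(x).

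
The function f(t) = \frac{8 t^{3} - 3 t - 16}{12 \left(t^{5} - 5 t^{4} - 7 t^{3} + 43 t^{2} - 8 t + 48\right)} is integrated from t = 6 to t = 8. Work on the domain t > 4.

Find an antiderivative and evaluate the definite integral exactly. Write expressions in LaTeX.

Antiderivative: F(t) = \frac{200140 \left(t - 4\right) \log{\left(t - 4 \right)} - 128894 \left(t - 4\right) \log{\left(t + 3 \right)} - 35623 \left(t - 4\right) \log{\left(t^{2} + 1 \right)} - 73402 \left(t - 4\right) \operatorname{atan}{\left(t \right)} - 1151920}{3398640 \left(t - 4\right)}; value = - \frac{223 \log{\left(11 \right)}}{5880} - \frac{727 \log{\left(65 \right)}}{69360} - \frac{10007 \log{\left(2 \right)}}{169932} - \frac{749 \operatorname{atan}{\left(8 \right)}}{34680} + \frac{749 \operatorname{atan}{\left(6 \right)}}{34680} + \frac{727 \log{\left(37 \right)}}{69360} + \frac{10007 \log{\left(4 \right)}}{169932} + \frac{223 \log{\left(9 \right)}}{5880} + \frac{121}{1428}

The denominator factors as 12 \left(t - 4\right)^{2} \left(t + 3\right) \left(t^{2} + 1\right); partial fractions split f into directly integrable pieces: - \frac{727 t + 749}{34680 \left(t^{2} + 1\right)} - \frac{223}{5880 \left(t + 3\right)} + \frac{10007}{169932 \left(t - 4\right)} + \frac{121}{357 \left(t - 4\right)^{2}}.
F(t) = \frac{200140 \left(t - 4\right) \log{\left(t - 4 \right)} - 128894 \left(t - 4\right) \log{\left(t + 3 \right)} - 35623 \left(t - 4\right) \log{\left(t^{2} + 1 \right)} - 73402 \left(t - 4\right) \operatorname{atan}{\left(t \right)} - 1151920}{3398640 \left(t - 4\right)} is an antiderivative of f.
Check: d/dt[\frac{200140 \left(t - 4\right) \log{\left(t - 4 \right)} - 128894 \left(t - 4\right) \log{\left(t + 3 \right)} - 35623 \left(t - 4\right) \log{\left(t^{2} + 1 \right)} - 73402 \left(t - 4\right) \operatorname{atan}{\left(t \right)} - 1151920}{3398640 \left(t - 4\right)}] = \frac{8 t^{3} - 3 t - 16}{12 t^{5} - 60 t^{4} - 84 t^{3} + 516 t^{2} - 96 t + 576}, which equals f(t).
F(8) = - \frac{223 \log{\left(11 \right)}}{5880} - \frac{121}{1428} - \frac{727 \log{\left(65 \right)}}{69360} - \frac{749 \operatorname{atan}{\left(8 \right)}}{34680} + \frac{10007 \log{\left(4 \right)}}{169932}; F(6) = - \frac{121}{714} - \frac{223 \log{\left(9 \right)}}{5880} - \frac{727 \log{\left(37 \right)}}{69360} - \frac{749 \operatorname{atan}{\left(6 \right)}}{34680} + \frac{10007 \log{\left(2 \right)}}{169932}.
Integral = F(8) - F(6) = - \frac{223 \log{\left(11 \right)}}{5880} - \frac{727 \log{\left(65 \right)}}{69360} - \frac{10007 \log{\left(2 \right)}}{169932} - \frac{749 \operatorname{atan}{\left(8 \right)}}{34680} + \frac{749 \operatorname{atan}{\left(6 \right)}}{34680} + \frac{727 \log{\left(37 \right)}}{69360} + \frac{10007 \log{\left(4 \right)}}{169932} + \frac{223 \log{\left(9 \right)}}{5880} + \frac{121}{1428}.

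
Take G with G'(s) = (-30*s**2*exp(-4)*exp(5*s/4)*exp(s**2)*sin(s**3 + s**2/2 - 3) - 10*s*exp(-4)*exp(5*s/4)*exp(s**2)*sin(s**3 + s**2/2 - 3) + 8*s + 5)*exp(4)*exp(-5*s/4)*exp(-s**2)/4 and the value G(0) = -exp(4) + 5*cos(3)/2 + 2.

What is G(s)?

G(s) = -(-5*cos(s**3 + s**2/2 - 3) - 4 + 2*exp(4)*exp(-5*s/4)*exp(-s**2))/2

For G(s) to be correct, d/ds[G] must agree with the stated G'(s) identically.
A general antiderivative is -exp(-s**2 - 5*s/4 + 4) + 5*cos(s**3 + s**2/2 - 3)/2 + C.
The condition gives C = -exp(4) + 5*cos(3)/2 + 2 - (-exp(4) + 5*cos(3)/2) = 2.
So G(s) = -(-5*cos(s**3 + s**2/2 - 3) - 4 + 2*exp(4)*exp(-5*s/4)*exp(-s**2))/2.
Check: d/ds[-(-5*cos(s**3 + s**2/2 - 3) - 4 + 2*exp(4)*exp(-5*s/4)*exp(-s**2))/2] = (-30*s**2*exp(5*s/4)*exp(s**2)*sin(s**3 + s**2/2 - 3) - 10*s*exp(5*s/4)*exp(s**2)*sin(s**3 + s**2/2 - 3) + 8*s*exp(4) + 5*exp(4))*exp(-5*s/4)*exp(-s**2)/4, which equals G'(s).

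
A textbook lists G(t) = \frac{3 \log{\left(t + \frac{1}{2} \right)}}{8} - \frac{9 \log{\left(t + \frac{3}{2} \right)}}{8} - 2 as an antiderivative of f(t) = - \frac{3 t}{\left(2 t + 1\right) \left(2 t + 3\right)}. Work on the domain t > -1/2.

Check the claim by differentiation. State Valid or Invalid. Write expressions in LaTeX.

Valid - differentiating G returns exactly f.

d/dt[G] = - \frac{3 t}{4 t^{2} + 8 t + 3}
This equals f(t) exactly, so the claim holds.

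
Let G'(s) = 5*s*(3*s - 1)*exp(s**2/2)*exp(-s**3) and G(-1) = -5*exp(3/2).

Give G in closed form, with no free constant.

G(s) = -5*exp(s**2/2)*exp(-s**3)

G'(s) matches the chain-rule pattern g'(h)*h' with inner function h(s) = -s**3 + s**2/2; substituting u = h(s) collapses the integral.
A general antiderivative is -5*exp(-s**3 + s**2/2) + C.
The condition gives C = -5*exp(3/2) - (-5*exp(3/2)) = 0.
So G(s) = -5*exp(s**2/2)*exp(-s**3).
Check: d/ds[-5*exp(s**2/2)*exp(-s**3)] = (15*s**2*exp(s**2/2) - 5*s*exp(s**2/2))*exp(-s**3), which equals G'(s).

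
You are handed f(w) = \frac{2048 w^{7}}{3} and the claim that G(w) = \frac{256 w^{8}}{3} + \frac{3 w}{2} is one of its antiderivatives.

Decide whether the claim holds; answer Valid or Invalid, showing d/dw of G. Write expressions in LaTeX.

Invalid: d/dw[G] - f = \frac{3}{2}, which is not 0.

d/dw[G] = \frac{2048 w^{7}}{3} + \frac{3}{2}
d/dw[G] - f(w) = \frac{3}{2} != 0.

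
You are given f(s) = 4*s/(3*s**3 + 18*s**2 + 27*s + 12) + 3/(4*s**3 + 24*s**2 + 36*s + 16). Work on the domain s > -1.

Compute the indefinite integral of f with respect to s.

The denominator factors as 12*(s + 1)**2*(s + 4); partial fractions split f into directly integrable pieces: -55/(108*(s + 4)) + 55/(108*(s + 1)) - 7/(36*(s + 1)**2).
Check: d/ds[55*log(s + 1)/108 - 55*log(s + 4)/108 + 7/(36*s + 36)] = (16*s + 9)/(12*s**3 + 72*s**2 + 108*s + 48), which equals f(s).

F(s) = 55*log(s + 1)/108 - 55*log(s + 4)/108 + 7/(36*s + 36) + C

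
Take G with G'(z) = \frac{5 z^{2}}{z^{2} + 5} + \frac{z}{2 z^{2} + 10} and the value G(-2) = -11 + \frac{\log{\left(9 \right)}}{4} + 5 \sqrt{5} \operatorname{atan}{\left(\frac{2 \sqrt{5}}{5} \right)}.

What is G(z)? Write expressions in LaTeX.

G(z) = \frac{20 z + \log{\left(z^{2} + 5 \right)} - 20 \sqrt{5} \operatorname{atan}{\left(\frac{\sqrt{5} z}{5} \right)} - 4}{4}

The integrand splits into summands that can be handled one at a time.
A general antiderivative is 5 z + \frac{\log{\left(z^{2} + 5 \right)}}{4} - 5 \sqrt{5} \operatorname{atan}{\left(\frac{\sqrt{5} z}{5} \right)} + C.
The condition gives C = -11 + \frac{\log{\left(9 \right)}}{4} + 5 \sqrt{5} \operatorname{atan}{\left(\frac{2 \sqrt{5}}{5} \right)} - (-10 + \frac{\log{\left(9 \right)}}{4} + 5 \sqrt{5} \operatorname{atan}{\left(\frac{2 \sqrt{5}}{5} \right)}) = -1.
So G(z) = \frac{20 z + \log{\left(z^{2} + 5 \right)} - 20 \sqrt{5} \operatorname{atan}{\left(\frac{\sqrt{5} z}{5} \right)} - 4}{4}.
Check: d/dz[\frac{20 z + \log{\left(z^{2} + 5 \right)} - 20 \sqrt{5} \operatorname{atan}{\left(\frac{\sqrt{5} z}{5} \right)} - 4}{4}] = \frac{10 z^{2} + z}{2 z^{2} + 10}, which equals G'(z).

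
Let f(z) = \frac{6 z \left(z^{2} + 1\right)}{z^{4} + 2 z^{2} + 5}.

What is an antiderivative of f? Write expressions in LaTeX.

f matches the chain-rule pattern g'(h)*h' with inner function h(z) = z^{4} + 2 z^{2} + 5; substituting u = h(z) collapses the integral.
Check: d/dz[\frac{3 \log{\left(z^{4} + 2 z^{2} + 5 \right)}}{2}] = \frac{6 z^{3} + 6 z}{z^{4} + 2 z^{2} + 5}, which equals f(z).

An antiderivative is F(z) = \frac{3 \log{\left(z^{4} + 2 z^{2} + 5 \right)}}{2}.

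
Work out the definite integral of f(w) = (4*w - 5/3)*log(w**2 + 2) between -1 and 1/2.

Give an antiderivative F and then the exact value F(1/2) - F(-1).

Antiderivative: F(w) = -2*w**2 + 10*w/3 + (2*w**2 - 5*w/3)*log(w**2 + 2) + 4*log(w**2 + 2) - 10*sqrt(2)*atan(sqrt(2)*w/2)/3; value = -23*log(3)/3 - 10*sqrt(2)*atan(sqrt(2)/2)/3 - 10*sqrt(2)*atan(sqrt(2)/4)/3 + 11*log(9/4)/3 + 13/2

For F(w) to be correct the identity F'(w) - f(w) = 0 must hold.
F(w) = -2*w**2 + 10*w/3 + (2*w**2 - 5*w/3)*log(w**2 + 2) + 4*log(w**2 + 2) - 10*sqrt(2)*atan(sqrt(2)*w/2)/3 is an antiderivative of f.
Check: d/dw[-2*w**2 + 10*w/3 + (2*w**2 - 5*w/3)*log(w**2 + 2) + 4*log(w**2 + 2) - 10*sqrt(2)*atan(sqrt(2)*w/2)/3] = 4*w*log(w**2 + 2) - 5*log(w**2 + 2)/3, which equals f(w).
F(1/2) = -10*sqrt(2)*atan(sqrt(2)/4)/3 + 7/6 + 11*log(9/4)/3; F(-1) = -16/3 + 10*sqrt(2)*atan(sqrt(2)/2)/3 + 23*log(3)/3.
Integral = F(1/2) - F(-1) = -23*log(3)/3 - 10*sqrt(2)*atan(sqrt(2)/2)/3 - 10*sqrt(2)*atan(sqrt(2)/4)/3 + 11*log(9/4)/3 + 13/2.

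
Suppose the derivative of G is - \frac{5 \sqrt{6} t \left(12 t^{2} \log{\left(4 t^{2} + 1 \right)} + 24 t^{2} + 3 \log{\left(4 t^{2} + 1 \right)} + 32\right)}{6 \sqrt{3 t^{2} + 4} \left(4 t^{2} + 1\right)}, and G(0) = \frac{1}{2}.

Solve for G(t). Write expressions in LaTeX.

G'(t) has the shape u'v + uv' for u = - 5 \sqrt{\frac{t^{2}}{2} + \frac{2}{3}} and v = \log{\left(4 t^{2} + 1 \right)} — it is the derivative of the product u*v.
A general antiderivative is - 5 \sqrt{\frac{t^{2}}{2} + \frac{2}{3}} \log{\left(4 t^{2} + 1 \right)} + C.
The condition gives C = \frac{1}{2} - (0) = \frac{1}{2}.
So G(t) = - 5 \sqrt{\frac{t^{2}}{2} + \frac{2}{3}} \log{\left(4 t^{2} + 1 \right)} + \frac{1}{2}.
Check: d/dt[- 5 \sqrt{\frac{t^{2}}{2} + \frac{2}{3}} \log{\left(4 t^{2} + 1 \right)} + \frac{1}{2}] = \frac{- 60 \sqrt{6} t^{3} \log{\left(4 t^{2} + 1 \right)} - 120 \sqrt{6} t^{3} - 15 \sqrt{6} t \log{\left(4 t^{2} + 1 \right)} - 160 \sqrt{6} t}{24 t^{2} \sqrt{3 t^{2} + 4} + 6 \sqrt{3 t^{2} + 4}}, which equals G'(t).

G(t) = - 5 \sqrt{\frac{t^{2}}{2} + \frac{2}{3}} \log{\left(4 t^{2} + 1 \right)} + \frac{1}{2}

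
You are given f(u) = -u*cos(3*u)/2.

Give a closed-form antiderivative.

A candidate is checked by its d/du: the result must match f(u).
Check: d/du[(-3*u*sin(3*u) - cos(3*u))/18] = -u*cos(3*u)/2 = f(u).

An antiderivative is F(u) = (-3*u*sin(3*u) - cos(3*u))/18.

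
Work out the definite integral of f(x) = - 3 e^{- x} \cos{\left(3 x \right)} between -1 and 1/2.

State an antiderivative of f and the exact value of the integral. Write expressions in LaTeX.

A first test for any F(x): its x-derivative must equal f(x) identically.
F(x) = - \frac{9 e^{- x} \sin{\left(3 x \right)}}{10} + \frac{3 e^{- x} \cos{\left(3 x \right)}}{10} is an antiderivative of f.
Check: d/dx[- \frac{9 e^{- x} \sin{\left(3 x \right)}}{10} + \frac{3 e^{- x} \cos{\left(3 x \right)}}{10}] = - 3 e^{- x} \cos{\left(3 x \right)} = f(x).
F(1/2) = - \frac{9 \sin{\left(\frac{3}{2} \right)}}{10 e^{\frac{1}{2}}} + \frac{3 \cos{\left(\frac{3}{2} \right)}}{10 e^{\frac{1}{2}}}; F(-1) = \frac{3 e \cos{\left(3 \right)}}{10} + \frac{9 e \sin{\left(3 \right)}}{10}.
Integral = F(1/2) - F(-1) = - \frac{9 \sin{\left(\frac{3}{2} \right)}}{10 e^{\frac{1}{2}}} - \frac{9 e \sin{\left(3 \right)}}{10} + \frac{3 \cos{\left(\frac{3}{2} \right)}}{10 e^{\frac{1}{2}}} - \frac{3 e \cos{\left(3 \right)}}{10}.

Antiderivative: F(x) = - \frac{9 e^{- x} \sin{\left(3 x \right)}}{10} + \frac{3 e^{- x} \cos{\left(3 x \right)}}{10}; value = - \frac{9 \sin{\left(\frac{3}{2} \right)}}{10 e^{\frac{1}{2}}} - \frac{9 e \sin{\left(3 \right)}}{10} + \frac{3 \cos{\left(\frac{3}{2} \right)}}{10 e^{\frac{1}{2}}} - \frac{3 e \cos{\left(3 \right)}}{10}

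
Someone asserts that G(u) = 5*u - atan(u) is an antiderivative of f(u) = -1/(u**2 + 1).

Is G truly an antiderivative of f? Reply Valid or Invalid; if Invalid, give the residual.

d/du[G] = (5*u**2 + 4)/(u**2 + 1)
d/du[G] - f(u) = 5 != 0.

Invalid: d/du[G] - f = 5, which is not 0.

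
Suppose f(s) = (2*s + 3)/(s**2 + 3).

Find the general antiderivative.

F(s) = log(s**2 + 3) + sqrt(3)*atan(sqrt(3)*s/3) + C

Recover f(s) by differentiating a candidate F(s); any mismatch rules it out.
Check: d/ds[log(s**2 + 3) + sqrt(3)*atan(sqrt(3)*s/3)] = (2*s + 3)/(s**2 + 3) = f(s).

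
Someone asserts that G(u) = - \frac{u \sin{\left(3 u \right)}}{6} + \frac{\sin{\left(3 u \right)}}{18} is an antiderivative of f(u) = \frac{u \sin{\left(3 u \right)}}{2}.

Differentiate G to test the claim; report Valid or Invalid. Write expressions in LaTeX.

Invalid: d/du[G] - f = - \frac{u \sin{\left(3 u \right)}}{2} - \frac{u \cos{\left(3 u \right)}}{2} - \frac{\sin{\left(3 u \right)}}{6} + \frac{\cos{\left(3 u \right)}}{6}, which is not 0.

d/du[G] = - \frac{u \cos{\left(3 u \right)}}{2} - \frac{\sin{\left(3 u \right)}}{6} + \frac{\cos{\left(3 u \right)}}{6}
d/du[G] - f(u) = - \frac{u \sin{\left(3 u \right)}}{2} - \frac{u \cos{\left(3 u \right)}}{2} - \frac{\sin{\left(3 u \right)}}{6} + \frac{\cos{\left(3 u \right)}}{6} != 0.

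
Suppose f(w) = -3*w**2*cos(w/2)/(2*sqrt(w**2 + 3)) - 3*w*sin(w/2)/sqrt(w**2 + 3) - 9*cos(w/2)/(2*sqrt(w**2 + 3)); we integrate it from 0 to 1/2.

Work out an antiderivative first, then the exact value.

Antiderivative: F(w) = -3*sqrt(w**2 + 3)*sin(w/2); value = -3*sqrt(13)*sin(1/4)/2

Recognize the product-rule pattern: f = u'v + uv' with u = -3*sqrt(w**2 + 3), v = sin(w/2), so integration by parts undoes it.
F(w) = -3*sqrt(w**2 + 3)*sin(w/2) is an antiderivative of f.
Check: d/dw[-3*sqrt(w**2 + 3)*sin(w/2)] = (-3*w**2*cos(w/2) - 6*w*sin(w/2) - 9*cos(w/2))/(2*sqrt(w**2 + 3)), which equals f(w).
F(1/2) = -3*sqrt(13)*sin(1/4)/2; F(0) = 0.
Integral = F(1/2) - F(0) = -3*sqrt(13)*sin(1/4)/2.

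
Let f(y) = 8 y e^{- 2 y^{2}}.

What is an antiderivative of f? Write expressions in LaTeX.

f matches the chain-rule pattern g'(h)*h' with inner function h(y) = - 2 y^{2}; substituting u = h(y) collapses the integral.
Check: d/dy[- 2 e^{- 2 y^{2}}] = 8 y e^{- 2 y^{2}} = f(y).

An antiderivative is F(y) = - 2 e^{- 2 y^{2}}.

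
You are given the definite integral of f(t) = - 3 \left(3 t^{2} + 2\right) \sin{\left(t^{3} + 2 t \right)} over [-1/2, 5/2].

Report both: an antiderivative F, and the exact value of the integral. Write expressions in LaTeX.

Antiderivative: F(t) = 3 \cos{\left(t^{3} + 2 t \right)}; value = - 3 \cos{\left(\frac{9}{8} \right)} + 3 \cos{\left(\frac{165}{8} \right)}

The substitution u = t^{3} + 2 t works: f is exactly (dF/du)*(du/dt) for that inner function.
F(t) = 3 \cos{\left(t^{3} + 2 t \right)} is an antiderivative of f.
Check: d/dt[3 \cos{\left(t^{3} + 2 t \right)}] = - 9 t^{2} \sin{\left(t^{3} + 2 t \right)} - 6 \sin{\left(t^{3} + 2 t \right)}, which equals f(t).
F(5/2) = 3 \cos{\left(\frac{165}{8} \right)}; F(-1/2) = 3 \cos{\left(\frac{9}{8} \right)}.
Integral = F(5/2) - F(-1/2) = - 3 \cos{\left(\frac{9}{8} \right)} + 3 \cos{\left(\frac{165}{8} \right)}.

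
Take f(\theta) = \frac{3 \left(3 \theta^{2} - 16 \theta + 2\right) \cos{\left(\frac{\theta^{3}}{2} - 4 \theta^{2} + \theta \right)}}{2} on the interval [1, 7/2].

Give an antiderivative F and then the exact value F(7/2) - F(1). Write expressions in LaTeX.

f matches the chain-rule pattern g'(h)*h' with inner function h(\theta) = \frac{\theta^{3}}{2} - 4 \theta^{2} + \theta; substituting u = h(\theta) collapses the integral.
F(\theta) = 3 \sin{\left(\frac{\theta^{3}}{2} - 4 \theta^{2} + \theta \right)} is an antiderivative of f.
Check: d/d\theta[3 \sin{\left(\frac{\theta^{3}}{2} - 4 \theta^{2} + \theta \right)}] = \frac{9 \theta^{2} \cos{\left(\frac{\theta^{3}}{2} - 4 \theta^{2} + \theta \right)}}{2} - 24 \theta \cos{\left(\frac{\theta^{3}}{2} - 4 \theta^{2} + \theta \right)} + 3 \cos{\left(\frac{\theta^{3}}{2} - 4 \theta^{2} + \theta \right)}, which equals f(\theta).
F(7/2) = - 3 \sin{\left(\frac{385}{16} \right)}; F(1) = - 3 \sin{\left(\frac{5}{2} \right)}.
Integral = F(7/2) - F(1) = 3 \sin{\left(\frac{5}{2} \right)} - 3 \sin{\left(\frac{385}{16} \right)}.

Antiderivative: F(\theta) = 3 \sin{\left(\frac{\theta^{3}}{2} - 4 \theta^{2} + \theta \right)}; value = 3 \sin{\left(\frac{5}{2} \right)} - 3 \sin{\left(\frac{385}{16} \right)}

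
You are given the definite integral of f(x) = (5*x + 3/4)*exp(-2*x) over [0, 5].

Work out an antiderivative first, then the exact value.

Recognize the product-rule pattern: f = u'v + uv' with u = -5*x/2 - 13/8, v = exp(-2*x), so integration by parts undoes it.
F(x) = (-20*x - 13)*exp(-2*x)/8 is an antiderivative of f.
Check: d/dx[(-20*x - 13)*exp(-2*x)/8] = (20*x + 3)*exp(-2*x)/4, which equals f(x).
F(5) = -113*exp(-10)/8; F(0) = -13/8.
Integral = F(5) - F(0) = 13/8 - 113*exp(-10)/8.

Antiderivative: F(x) = (-20*x - 13)*exp(-2*x)/8; value = 13/8 - 113*exp(-10)/8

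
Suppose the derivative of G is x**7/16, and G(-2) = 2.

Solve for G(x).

A first test for any G(x): its x-derivative must equal the given G'(x).
A general antiderivative is x**8/128 + C.
The condition gives C = 2 - (2) = 0.
So G(x) = x**8/128.
Check: d/dx[x**8/128] = x**7/16 = G'(x).

G(x) = x**8/128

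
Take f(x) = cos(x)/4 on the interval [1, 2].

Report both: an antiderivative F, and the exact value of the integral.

Antiderivative: F(x) = sin(x)/4; value = -sin(1)/4 + sin(2)/4

Check any antiderivative F(x) by computing F'(x) and comparing it with f(x).
F(x) = sin(x)/4 is an antiderivative of f.
Check: d/dx[sin(x)/4] = cos(x)/4 = f(x).
F(2) = sin(2)/4; F(1) = sin(1)/4.
Integral = F(2) - F(1) = -sin(1)/4 + sin(2)/4.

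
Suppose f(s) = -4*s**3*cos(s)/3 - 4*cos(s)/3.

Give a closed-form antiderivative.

Integrate term by term and add the pieces.
Check: d/ds[4*(-s**3*sin(s) - 3*s**2*cos(s) + 6*s*sin(s) - sin(s) + 6*cos(s))/3] = -4*s**3*cos(s)/3 - 4*cos(s)/3 = f(s).

An antiderivative is F(s) = 4*(-s**3*sin(s) - 3*s**2*cos(s) + 6*s*sin(s) - sin(s) + 6*cos(s))/3.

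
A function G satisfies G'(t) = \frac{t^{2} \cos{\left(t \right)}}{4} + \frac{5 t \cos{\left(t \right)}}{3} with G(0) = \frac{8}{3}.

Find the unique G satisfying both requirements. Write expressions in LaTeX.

G(t) = \frac{t^{2} \sin{\left(t \right)}}{4} + \frac{5 t \sin{\left(t \right)}}{3} + \frac{t \cos{\left(t \right)}}{2} - \frac{\sin{\left(t \right)}}{2} + \frac{5 \cos{\left(t \right)}}{3} + 1

Integrate term by term and add the pieces.
A general antiderivative is \frac{t^{2} \sin{\left(t \right)}}{4} + \frac{5 t \sin{\left(t \right)}}{3} + \frac{t \cos{\left(t \right)}}{2} - \frac{\sin{\left(t \right)}}{2} + \frac{5 \cos{\left(t \right)}}{3} + C.
The condition gives C = \frac{8}{3} - (\frac{5}{3}) = 1.
So G(t) = \frac{t^{2} \sin{\left(t \right)}}{4} + \frac{5 t \sin{\left(t \right)}}{3} + \frac{t \cos{\left(t \right)}}{2} - \frac{\sin{\left(t \right)}}{2} + \frac{5 \cos{\left(t \right)}}{3} + 1.
Check: d/dt[\frac{t^{2} \sin{\left(t \right)}}{4} + \frac{5 t \sin{\left(t \right)}}{3} + \frac{t \cos{\left(t \right)}}{2} - \frac{\sin{\left(t \right)}}{2} + \frac{5 \cos{\left(t \right)}}{3} + 1] = \frac{t^{2} \cos{\left(t \right)}}{4} + \frac{5 t \cos{\left(t \right)}}{3} = G'(t).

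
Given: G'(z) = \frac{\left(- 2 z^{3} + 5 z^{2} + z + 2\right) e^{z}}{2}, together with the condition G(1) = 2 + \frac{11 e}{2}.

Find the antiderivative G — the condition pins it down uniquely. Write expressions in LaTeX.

Recognize the product-rule pattern: G'(z) = u'v + uv' with u = - z^{3} + \frac{11 z^{2}}{2} - \frac{21 z}{2} + \frac{23}{2}, v = e^{z}, so integration by parts undoes it.
A general antiderivative is \frac{\left(- 2 z^{3} + 11 z^{2} - 21 z + 23\right) e^{z}}{2} + C.
The condition gives C = 2 + \frac{11 e}{2} - (\frac{11 e}{2}) = 2.
So G(z) = \frac{\left(- 2 z^{3} + 11 z^{2} - 21 z + 23\right) e^{z}}{2} + 2.
Check: d/dz[\frac{\left(- 2 z^{3} + 11 z^{2} - 21 z + 23\right) e^{z}}{2} + 2] = - z^{3} e^{z} + \frac{5 z^{2} e^{z}}{2} + \frac{z e^{z}}{2} + e^{z}, which equals G'(z).

G(z) = \frac{\left(- 2 z^{3} + 11 z^{2} - 21 z + 23\right) e^{z}}{2} + 2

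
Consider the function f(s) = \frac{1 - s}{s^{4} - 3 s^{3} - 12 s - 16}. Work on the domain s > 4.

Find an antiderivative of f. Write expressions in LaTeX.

Factor the denominator (\left(s - 4\right) \left(s + 1\right) \left(s^{2} + 4\right)) and decompose: f = \frac{11 s + 4}{100 \left(s^{2} + 4\right)} - \frac{2}{25 \left(s + 1\right)} - \frac{3}{100 \left(s - 4\right)}; each piece integrates to a log, atan, or power term.
Check: d/ds[\frac{- 6 \log{\left(s - 4 \right)} - 16 \log{\left(s + 1 \right)} + 11 \log{\left(s^{2} + 4 \right)} + 4 \operatorname{atan}{\left(\frac{s}{2} \right)}}{200}] = \frac{1 - s}{s^{4} - 3 s^{3} - 12 s - 16} = f(s).

An antiderivative is F(s) = \frac{- 6 \log{\left(s - 4 \right)} - 16 \log{\left(s + 1 \right)} + 11 \log{\left(s^{2} + 4 \right)} + 4 \operatorname{atan}{\left(\frac{s}{2} \right)}}{200}.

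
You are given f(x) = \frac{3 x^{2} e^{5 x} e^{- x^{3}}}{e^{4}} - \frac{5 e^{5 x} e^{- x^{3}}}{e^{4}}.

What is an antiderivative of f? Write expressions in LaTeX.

f matches the chain-rule pattern g'(h)*h' with inner function h(x) = - x^{3} + 5 x - 4; substituting u = h(x) collapses the integral.
Check: d/dx[- e^{- x^{3} + 5 x - 4}] = \frac{\left(3 x^{2} - 5\right) e^{5 x} e^{- x^{3}}}{e^{4}}, which equals f(x).

An antiderivative is F(x) = - e^{- x^{3} + 5 x - 4}.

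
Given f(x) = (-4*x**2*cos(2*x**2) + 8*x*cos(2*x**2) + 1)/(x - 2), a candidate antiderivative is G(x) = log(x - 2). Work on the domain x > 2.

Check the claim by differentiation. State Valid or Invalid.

Invalid: d/dx[G] - f = 4*x*cos(2*x**2), which is not 0.

d/dx[G] = 1/(x - 2)
d/dx[G] - f(x) = 4*x*cos(2*x**2) != 0.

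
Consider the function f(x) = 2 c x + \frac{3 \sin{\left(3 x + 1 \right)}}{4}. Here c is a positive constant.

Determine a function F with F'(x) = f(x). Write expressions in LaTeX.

The integrand splits into summands that can be handled one at a time.
Check: d/dx[\frac{4 c x^{2} - \cos{\left(3 x + 1 \right)}}{4}] = 2 c x + \frac{3 \sin{\left(3 x + 1 \right)}}{4} = f(x).

An antiderivative is F(x) = \frac{4 c x^{2} - \cos{\left(3 x + 1 \right)}}{4}.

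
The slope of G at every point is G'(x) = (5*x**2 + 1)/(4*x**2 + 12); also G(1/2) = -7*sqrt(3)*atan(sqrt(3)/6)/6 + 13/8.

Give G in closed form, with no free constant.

G(x) = 5*x/4 - 7*sqrt(3)*atan(sqrt(3)*x/3)/6 + 1

A candidate passes only if d/dx[G] lands on the given G'(x) exactly.
A general antiderivative is 5*x/4 - 7*sqrt(3)*atan(sqrt(3)*x/3)/6 + C.
The condition gives C = -7*sqrt(3)*atan(sqrt(3)/6)/6 + 13/8 - (-7*sqrt(3)*atan(sqrt(3)/6)/6 + 5/8) = 1.
So G(x) = 5*x/4 - 7*sqrt(3)*atan(sqrt(3)*x/3)/6 + 1.
Check: d/dx[5*x/4 - 7*sqrt(3)*atan(sqrt(3)*x/3)/6 + 1] = (5*x**2 + 1)/(4*x**2 + 12) = G'(x).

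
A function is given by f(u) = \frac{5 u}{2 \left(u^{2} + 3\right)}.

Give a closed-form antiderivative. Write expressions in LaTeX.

f matches the chain-rule pattern g'(h)*h' with inner function h(u) = u^{2} + 3; substituting w = h(u) collapses the integral.
Check: d/du[\frac{5 \log{\left(u^{2} + 3 \right)}}{4}] = \frac{5 u}{2 u^{2} + 6}, which equals f(u).

An antiderivative is F(u) = \frac{5 \log{\left(u^{2} + 3 \right)}}{4}.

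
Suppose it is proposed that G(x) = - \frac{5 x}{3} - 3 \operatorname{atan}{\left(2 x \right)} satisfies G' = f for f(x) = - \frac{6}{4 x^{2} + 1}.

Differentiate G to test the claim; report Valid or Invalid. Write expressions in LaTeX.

d/dx[G] = \frac{- 20 x^{2} - 23}{12 x^{2} + 3}
d/dx[G] - f(x) = - \frac{5}{3} != 0.

Invalid: d/dx[G] - f = - \frac{5}{3}, which is not 0.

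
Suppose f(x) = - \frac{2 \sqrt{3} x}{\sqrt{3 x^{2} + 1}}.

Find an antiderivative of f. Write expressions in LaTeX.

An antiderivative is F(x) = - \frac{2 \sqrt{3} \sqrt{3 x^{2} + 1}}{3}.

f matches the chain-rule pattern g'(h)*h' with inner function h(x) = x^{2} + \frac{1}{3}; substituting u = h(x) collapses the integral.
Check: d/dx[- \frac{2 \sqrt{3} \sqrt{3 x^{2} + 1}}{3}] = - \frac{2 \sqrt{3} x}{\sqrt{3 x^{2} + 1}} = f(x).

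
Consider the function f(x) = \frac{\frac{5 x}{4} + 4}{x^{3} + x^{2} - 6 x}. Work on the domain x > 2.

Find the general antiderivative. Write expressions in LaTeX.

Factor the denominator (4 x \left(x - 2\right) \left(x + 3\right)) and decompose: f = \frac{1}{60 \left(x + 3\right)} + \frac{13}{20 \left(x - 2\right)} - \frac{2}{3 x}; each piece integrates to a log, atan, or power term.
Check: d/dx[- \frac{2 \log{\left(x \right)}}{3} + \frac{13 \log{\left(x - 2 \right)}}{20} + \frac{\log{\left(x + 3 \right)}}{60}] = \frac{5 x + 16}{4 x^{3} + 4 x^{2} - 24 x}, which equals f(x).

F(x) = - \frac{2 \log{\left(x \right)}}{3} + \frac{13 \log{\left(x - 2 \right)}}{20} + \frac{\log{\left(x + 3 \right)}}{60} + C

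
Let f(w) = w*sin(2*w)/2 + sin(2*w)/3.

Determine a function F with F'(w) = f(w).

Integrate term by term and add the pieces.
Check: d/dw[-w*cos(2*w)/4 + sin(2*w)/8 - cos(2*w)/6] = w*sin(2*w)/2 + sin(2*w)/3 = f(w).

An antiderivative is F(w) = -w*cos(2*w)/4 + sin(2*w)/8 - cos(2*w)/6.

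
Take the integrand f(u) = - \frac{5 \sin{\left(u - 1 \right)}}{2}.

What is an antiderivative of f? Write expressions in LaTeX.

A candidate is checked by its d/du: the result must match f(u).
Check: d/du[\frac{5 \cos{\left(u - 1 \right)}}{2}] = - \frac{5 \sin{\left(u - 1 \right)}}{2} = f(u).

An antiderivative is F(u) = \frac{5 \cos{\left(u - 1 \right)}}{2}.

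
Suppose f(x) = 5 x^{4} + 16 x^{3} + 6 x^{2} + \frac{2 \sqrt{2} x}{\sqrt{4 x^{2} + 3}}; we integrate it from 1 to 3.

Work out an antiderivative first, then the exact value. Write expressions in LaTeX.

Antiderivative: F(x) = \frac{2 x^{5} + 8 x^{4} + 4 x^{3} + \sqrt{2} \sqrt{4 x^{2} + 3}}{2}; value = - \frac{\sqrt{14}}{2} + \frac{\sqrt{78}}{2} + 614

The integrand splits into summands that can be handled one at a time.
F(x) = \frac{2 x^{5} + 8 x^{4} + 4 x^{3} + \sqrt{2} \sqrt{4 x^{2} + 3}}{2} is an antiderivative of f.
Check: d/dx[\frac{2 x^{5} + 8 x^{4} + 4 x^{3} + \sqrt{2} \sqrt{4 x^{2} + 3}}{2}] = \frac{5 x^{4} \sqrt{4 x^{2} + 3} + 16 x^{3} \sqrt{4 x^{2} + 3} + 6 x^{2} \sqrt{4 x^{2} + 3} + 2 \sqrt{2} x}{\sqrt{4 x^{2} + 3}}, which equals f(x).
F(3) = \frac{\sqrt{78}}{2} + 621; F(1) = \frac{\sqrt{14}}{2} + 7.
Integral = F(3) - F(1) = - \frac{\sqrt{14}}{2} + \frac{\sqrt{78}}{2} + 614.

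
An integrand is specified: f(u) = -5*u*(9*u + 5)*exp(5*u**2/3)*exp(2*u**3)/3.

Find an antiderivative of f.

f matches the chain-rule pattern g'(h)*h' with inner function h(u) = 2*u**3 + 5*u**2/3; substituting w = h(u) collapses the integral.
Check: d/du[-5*exp(2*u**3 + 5*u**2/3)/2] = -15*u**2*exp(5*u**2/3)*exp(2*u**3) - 25*u*exp(5*u**2/3)*exp(2*u**3)/3, which equals f(u).

An antiderivative is F(u) = -5*exp(2*u**3 + 5*u**2/3)/2.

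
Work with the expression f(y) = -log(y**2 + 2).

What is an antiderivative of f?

Any candidate F(y) must reproduce f(y) exactly when differentiated.
Check: d/dy[-y*log(y**2 + 2) + 2*y - 2*sqrt(2)*atan(sqrt(2)*y/2)] = -log(y**2 + 2) = f(y).

An antiderivative is F(y) = -y*log(y**2 + 2) + 2*y - 2*sqrt(2)*atan(sqrt(2)*y/2).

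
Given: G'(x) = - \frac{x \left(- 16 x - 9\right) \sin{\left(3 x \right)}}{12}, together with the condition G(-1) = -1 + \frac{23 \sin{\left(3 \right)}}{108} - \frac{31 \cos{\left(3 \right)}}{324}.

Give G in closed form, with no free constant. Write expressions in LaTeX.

G(x) = - \frac{4 x^{2} \cos{\left(3 x \right)}}{9} + \frac{8 x \sin{\left(3 x \right)}}{27} - \frac{x \cos{\left(3 x \right)}}{4} + \frac{\sin{\left(3 x \right)}}{12} + \frac{8 \cos{\left(3 x \right)}}{81} - 1

For G(x) to be correct, d/dx[G] must agree with the stated G'(x) identically.
A general antiderivative is - \frac{4 x^{2} \cos{\left(3 x \right)}}{9} + \frac{8 x \sin{\left(3 x \right)}}{27} - \frac{x \cos{\left(3 x \right)}}{4} + \frac{\sin{\left(3 x \right)}}{12} + \frac{8 \cos{\left(3 x \right)}}{81} + C.
The condition gives C = -1 + \frac{23 \sin{\left(3 \right)}}{108} - \frac{31 \cos{\left(3 \right)}}{324} - (\frac{23 \sin{\left(3 \right)}}{108} - \frac{31 \cos{\left(3 \right)}}{324}) = -1.
So G(x) = - \frac{4 x^{2} \cos{\left(3 x \right)}}{9} + \frac{8 x \sin{\left(3 x \right)}}{27} - \frac{x \cos{\left(3 x \right)}}{4} + \frac{\sin{\left(3 x \right)}}{12} + \frac{8 \cos{\left(3 x \right)}}{81} - 1.
Check: d/dx[- \frac{4 x^{2} \cos{\left(3 x \right)}}{9} + \frac{8 x \sin{\left(3 x \right)}}{27} - \frac{x \cos{\left(3 x \right)}}{4} + \frac{\sin{\left(3 x \right)}}{12} + \frac{8 \cos{\left(3 x \right)}}{81} - 1] = \frac{4 x^{2} \sin{\left(3 x \right)}}{3} + \frac{3 x \sin{\left(3 x \right)}}{4}, which equals G'(x).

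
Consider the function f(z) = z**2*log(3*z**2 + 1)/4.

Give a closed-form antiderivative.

An antiderivative is F(z) = z**3*log(3*z**2 + 1)/12 - z**3/18 + z/18 - sqrt(3)*atan(sqrt(3)*z)/54.

Since d/dz undoes antidifferentiation here, F'(z) = f(z) is required of F(z).
Check: d/dz[z**3*log(3*z**2 + 1)/12 - z**3/18 + z/18 - sqrt(3)*atan(sqrt(3)*z)/54] = z**2*log(3*z**2 + 1)/4 = f(z).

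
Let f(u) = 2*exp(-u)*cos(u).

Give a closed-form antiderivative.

Recover f(u) by differentiating a candidate F(u); any mismatch rules it out.
Check: d/du[(sin(u) - cos(u))*exp(-u)] = 2*exp(-u)*cos(u) = f(u).

An antiderivative is F(u) = (sin(u) - cos(u))*exp(-u).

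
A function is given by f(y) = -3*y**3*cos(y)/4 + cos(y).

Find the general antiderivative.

F(y) = (-3*y**3*sin(y) - 9*y**2*cos(y) + 18*y*sin(y) + 4*sin(y) + 18*cos(y))/4 + C

Integrate term by term and add the pieces.
Check: d/dy[(-3*y**3*sin(y) - 9*y**2*cos(y) + 18*y*sin(y) + 4*sin(y) + 18*cos(y))/4] = -3*y**3*cos(y)/4 + cos(y) = f(y).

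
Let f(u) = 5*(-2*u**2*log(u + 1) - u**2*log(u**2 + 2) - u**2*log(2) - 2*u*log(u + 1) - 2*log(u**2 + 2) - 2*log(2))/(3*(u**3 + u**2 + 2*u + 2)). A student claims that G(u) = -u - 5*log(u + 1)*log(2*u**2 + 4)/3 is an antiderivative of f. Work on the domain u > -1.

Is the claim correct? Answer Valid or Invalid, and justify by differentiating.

Invalid: d/du[G] - f = -1, which is not 0.

d/du[G] = (-3*u**3 - 10*u**2*log(u + 1) - 5*u**2*log(u**2 + 2) - 5*u**2*log(2) - 3*u**2 - 10*u*log(u + 1) - 6*u - 10*log(u**2 + 2) - 10*log(2) - 6)/(3*u**3 + 3*u**2 + 6*u + 6)
d/du[G] - f(u) = -1 != 0.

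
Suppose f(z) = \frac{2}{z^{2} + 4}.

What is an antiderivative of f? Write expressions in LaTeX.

Whatever form F(z) takes, F'(z) = f(z) is non-negotiable.
Check: d/dz[\operatorname{atan}{\left(\frac{z}{2} \right)}] = \frac{2}{z^{2} + 4} = f(z).

An antiderivative is F(z) = \operatorname{atan}{\left(\frac{z}{2} \right)}.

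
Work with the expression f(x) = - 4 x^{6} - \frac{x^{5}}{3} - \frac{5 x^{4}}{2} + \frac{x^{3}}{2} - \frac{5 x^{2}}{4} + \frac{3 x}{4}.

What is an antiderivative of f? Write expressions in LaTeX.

Integrate term by term and add the pieces.
Check: d/dx[- \frac{4 x^{7}}{7} - \frac{x^{6}}{18} - \frac{x^{5}}{2} + \frac{x^{4}}{8} - \frac{5 x^{3}}{12} + \frac{3 x^{2}}{8}] = - 4 x^{6} - \frac{x^{5}}{3} - \frac{5 x^{4}}{2} + \frac{x^{3}}{2} - \frac{5 x^{2}}{4} + \frac{3 x}{4} = f(x).

An antiderivative is F(x) = - \frac{4 x^{7}}{7} - \frac{x^{6}}{18} - \frac{x^{5}}{2} + \frac{x^{4}}{8} - \frac{5 x^{3}}{12} + \frac{3 x^{2}}{8}.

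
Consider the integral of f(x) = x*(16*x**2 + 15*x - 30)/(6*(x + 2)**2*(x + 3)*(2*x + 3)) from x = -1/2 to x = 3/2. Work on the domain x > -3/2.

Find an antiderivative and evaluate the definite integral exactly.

Factor the denominator (6*(x + 2)**2*(x + 3)*(2*x + 3)) and decompose: f = 11/(2*x + 3) + 23/(2*(x + 3)) - 47/(3*(x + 2)) + 4/(3*(x + 2)**2); each piece integrates to a log, atan, or power term.
F(x) = (33*x*log(x + 3/2) - 94*x*log(x + 2) + 69*x*log(x + 3) + 66*log(x + 3/2) - 188*log(x + 2) + 138*log(x + 3) - 8)/(6*x + 12) is an antiderivative of f.
Check: d/dx[(33*x*log(x + 3/2) - 94*x*log(x + 2) + 69*x*log(x + 3) + 66*log(x + 3/2) - 188*log(x + 2) + 138*log(x + 3) - 8)/(6*x + 12)] = (16*x**3 + 15*x**2 - 30*x)/(12*x**4 + 102*x**3 + 318*x**2 + 432*x + 216), which equals f(x).
F(3/2) = -47*log(7/2)/3 - 8/21 + 11*log(3)/2 + 23*log(9/2)/2; F(-1/2) = -47*log(3/2)/3 - 8/9 + 23*log(5/2)/2.
Integral = F(3/2) - F(-1/2) = -47*log(7/2)/3 - 23*log(5/2)/2 + 32/63 + 11*log(3)/2 + 47*log(3/2)/3 + 23*log(9/2)/2.

Antiderivative: F(x) = (33*x*log(x + 3/2) - 94*x*log(x + 2) + 69*x*log(x + 3) + 66*log(x + 3/2) - 188*log(x + 2) + 138*log(x + 3) - 8)/(6*x + 12); value = -47*log(7/2)/3 - 23*log(5/2)/2 + 32/63 + 11*log(3)/2 + 47*log(3/2)/3 + 23*log(9/2)/2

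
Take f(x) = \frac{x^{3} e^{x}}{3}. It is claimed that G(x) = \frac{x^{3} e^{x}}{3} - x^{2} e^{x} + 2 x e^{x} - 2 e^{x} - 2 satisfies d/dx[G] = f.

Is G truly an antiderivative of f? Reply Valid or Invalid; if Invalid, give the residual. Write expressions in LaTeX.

Valid - differentiating G returns exactly f.

d/dx[G] = \frac{x^{3} e^{x}}{3}
This equals f(x) exactly, so the claim holds.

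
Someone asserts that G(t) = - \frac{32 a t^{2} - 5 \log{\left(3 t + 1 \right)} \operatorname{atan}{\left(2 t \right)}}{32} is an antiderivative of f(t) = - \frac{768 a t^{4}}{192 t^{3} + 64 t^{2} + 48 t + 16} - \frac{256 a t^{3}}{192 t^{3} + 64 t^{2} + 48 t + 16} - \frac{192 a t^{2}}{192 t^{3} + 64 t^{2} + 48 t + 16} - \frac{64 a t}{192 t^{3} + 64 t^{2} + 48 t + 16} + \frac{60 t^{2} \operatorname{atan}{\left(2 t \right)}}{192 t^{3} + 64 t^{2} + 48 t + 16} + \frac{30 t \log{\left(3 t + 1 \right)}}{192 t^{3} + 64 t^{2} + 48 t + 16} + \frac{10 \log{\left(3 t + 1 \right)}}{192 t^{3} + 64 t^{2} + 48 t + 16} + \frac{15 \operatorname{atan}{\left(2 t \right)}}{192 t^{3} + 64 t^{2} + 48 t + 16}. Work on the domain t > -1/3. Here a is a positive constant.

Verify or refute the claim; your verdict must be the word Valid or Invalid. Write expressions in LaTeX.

Invalid: d/dt[G] - f = \frac{768 a t^{4} + 256 a t^{3} + 192 a t^{2} + 64 a t - 60 t^{2} \operatorname{atan}{\left(2 t \right)} - 30 t \log{\left(3 t + 1 \right)} - 10 \log{\left(3 t + 1 \right)} - 15 \operatorname{atan}{\left(2 t \right)}}{384 t^{3} + 128 t^{2} + 96 t + 32}, which is not 0.

d/dt[G] = \frac{- 768 a t^{4} - 256 a t^{3} - 192 a t^{2} - 64 a t + 60 t^{2} \operatorname{atan}{\left(2 t \right)} + 30 t \log{\left(3 t + 1 \right)} + 10 \log{\left(3 t + 1 \right)} + 15 \operatorname{atan}{\left(2 t \right)}}{384 t^{3} + 128 t^{2} + 96 t + 32}
d/dt[G] - f(t) = \frac{768 a t^{4} + 256 a t^{3} + 192 a t^{2} + 64 a t - 60 t^{2} \operatorname{atan}{\left(2 t \right)} - 30 t \log{\left(3 t + 1 \right)} - 10 \log{\left(3 t + 1 \right)} - 15 \operatorname{atan}{\left(2 t \right)}}{384 t^{3} + 128 t^{2} + 96 t + 32} != 0.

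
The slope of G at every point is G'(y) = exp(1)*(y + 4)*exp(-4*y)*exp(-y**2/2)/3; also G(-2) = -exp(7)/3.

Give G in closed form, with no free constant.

G(y) = -exp(1)*exp(-4*y)*exp(-y**2/2)/3

G'(y) matches the chain-rule pattern g'(h)*h' with inner function h(y) = -y**2/2 - 4*y + 1; substituting u = h(y) collapses the integral.
A general antiderivative is -exp(-y**2/2 - 4*y + 1)/3 + C.
The condition gives C = -exp(7)/3 - (-exp(7)/3) = 0.
So G(y) = -exp(1)*exp(-4*y)*exp(-y**2/2)/3.
Check: d/dy[-exp(1)*exp(-4*y)*exp(-y**2/2)/3] = (exp(1)*y + 4*exp(1))*exp(-4*y)*exp(-y**2/2)/3, which equals G'(y).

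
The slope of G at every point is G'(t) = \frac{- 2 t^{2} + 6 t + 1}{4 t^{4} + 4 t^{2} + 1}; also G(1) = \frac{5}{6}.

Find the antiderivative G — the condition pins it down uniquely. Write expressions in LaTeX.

G(t) = \frac{4 t^{2} + 2 t - 1}{2 \left(2 t^{2} + 1\right)}

Recognize the product-rule pattern: G'(t) = u'v + uv' with u = \frac{1}{2 t^{2} + 1}, v = t - \frac{3}{2}, so integration by parts undoes it.
A general antiderivative is \frac{t - \frac{3}{2}}{2 t^{2} + 1} + C.
The condition gives C = \frac{5}{6} - (- \frac{1}{6}) = 1.
So G(t) = \frac{4 t^{2} + 2 t - 1}{2 \left(2 t^{2} + 1\right)}.
Check: d/dt[\frac{4 t^{2} + 2 t - 1}{2 \left(2 t^{2} + 1\right)}] = \frac{- 2 t^{2} + 6 t + 1}{4 t^{4} + 4 t^{2} + 1} = G'(t).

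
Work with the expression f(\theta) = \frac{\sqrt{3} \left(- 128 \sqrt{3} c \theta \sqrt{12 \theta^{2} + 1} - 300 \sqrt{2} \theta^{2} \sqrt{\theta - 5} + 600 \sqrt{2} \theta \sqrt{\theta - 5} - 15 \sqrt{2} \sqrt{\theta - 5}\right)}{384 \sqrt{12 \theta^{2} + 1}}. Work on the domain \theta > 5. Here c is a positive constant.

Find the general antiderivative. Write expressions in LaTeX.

Whatever form F(\theta) takes, F'(\theta) = f(\theta) is non-negotiable.
Check: d/d\theta[- \frac{96 c \theta^{2} + 5 \sqrt{6} \theta \sqrt{\theta - 5} \sqrt{12 \theta^{2} + 1} - 25 \sqrt{6} \sqrt{\theta - 5} \sqrt{12 \theta^{2} + 1}}{192}] = \frac{- 128 c \theta \sqrt{\theta - 5} \sqrt{12 \theta^{2} + 1} - 100 \sqrt{6} \theta^{3} + 700 \sqrt{6} \theta^{2} - 1005 \sqrt{6} \theta + 25 \sqrt{6}}{128 \sqrt{\theta - 5} \sqrt{12 \theta^{2} + 1}}, which equals f(\theta).

F(\theta) = - \frac{96 c \theta^{2} + 5 \sqrt{6} \theta \sqrt{\theta - 5} \sqrt{12 \theta^{2} + 1} - 25 \sqrt{6} \sqrt{\theta - 5} \sqrt{12 \theta^{2} + 1}}{192} + C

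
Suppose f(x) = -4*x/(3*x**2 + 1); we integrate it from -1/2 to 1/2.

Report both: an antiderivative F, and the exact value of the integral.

Antiderivative: F(x) = -2*log(3*x**2 + 1)/3; value = 0

f matches the chain-rule pattern g'(h)*h' with inner function h(x) = 3*x**2 + 1; substituting u = h(x) collapses the integral.
F(x) = -2*log(3*x**2 + 1)/3 is an antiderivative of f.
Check: d/dx[-2*log(3*x**2 + 1)/3] = -4*x/(3*x**2 + 1) = f(x).
F(1/2) = -2*log(7/4)/3; F(-1/2) = -2*log(7/4)/3.
Integral = F(1/2) - F(-1/2) = 0.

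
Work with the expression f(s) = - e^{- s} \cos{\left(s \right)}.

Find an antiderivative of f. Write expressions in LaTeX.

An antiderivative is F(s) = \frac{\left(- \sin{\left(s \right)} + \cos{\left(s \right)}\right) e^{- s}}{2}.

A candidate is checked by its d/ds: the result must match f(s).
Check: d/ds[\frac{\left(- \sin{\left(s \right)} + \cos{\left(s \right)}\right) e^{- s}}{2}] = - e^{- s} \cos{\left(s \right)} = f(s).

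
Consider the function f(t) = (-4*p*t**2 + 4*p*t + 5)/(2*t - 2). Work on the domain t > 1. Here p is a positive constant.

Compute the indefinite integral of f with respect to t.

F(t) = -p*t**2 + 5*log(2*t - 2)/2 + C

Recover f(t) by differentiating a candidate F(t); any mismatch rules it out.
Check: d/dt[-p*t**2 + 5*log(2*t - 2)/2] = (-4*p*t**2 + 4*p*t + 5)/(2*t - 2) = f(t).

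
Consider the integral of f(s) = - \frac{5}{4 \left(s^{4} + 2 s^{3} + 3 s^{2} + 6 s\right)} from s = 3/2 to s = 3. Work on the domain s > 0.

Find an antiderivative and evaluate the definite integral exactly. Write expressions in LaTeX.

Factor the denominator (4 s \left(s + 2\right) \left(s^{2} + 3\right)) and decompose: f = \frac{5 \left(2 s + 3\right)}{84 \left(s^{2} + 3\right)} + \frac{5}{56 \left(s + 2\right)} - \frac{5}{24 s}; each piece integrates to a log, atan, or power term.
F(s) = \frac{5 \left(- 7 \log{\left(s \right)} + 3 \log{\left(s + 2 \right)} + 2 \log{\left(s^{2} + 3 \right)} + 2 \sqrt{3} \operatorname{atan}{\left(\frac{\sqrt{3} s}{3} \right)}\right)}{168} is an antiderivative of f.
Check: d/ds[\frac{5 \left(- 7 \log{\left(s \right)} + 3 \log{\left(s + 2 \right)} + 2 \log{\left(s^{2} + 3 \right)} + 2 \sqrt{3} \operatorname{atan}{\left(\frac{\sqrt{3} s}{3} \right)}\right)}{168}] = - \frac{5}{4 s^{4} + 8 s^{3} + 12 s^{2} + 24 s}, which equals f(s).
F(3) = - \frac{5 \log{\left(3 \right)}}{24} + \frac{5 \sqrt{3} \pi}{252} + \frac{5 \log{\left(5 \right)}}{56} + \frac{5 \log{\left(12 \right)}}{84}; F(3/2) = - \frac{5 \log{\left(\frac{3}{2} \right)}}{24} + \frac{5 \sqrt{3} \operatorname{atan}{\left(\frac{\sqrt{3}}{2} \right)}}{84} + \frac{5 \log{\left(\frac{21}{4} \right)}}{84} + \frac{5 \log{\left(\frac{7}{2} \right)}}{56}.
Integral = F(3) - F(3/2) = - \frac{5 \log{\left(3 \right)}}{24} - \frac{5 \log{\left(\frac{7}{2} \right)}}{56} - \frac{5 \log{\left(\frac{21}{4} \right)}}{84} - \frac{5 \sqrt{3} \operatorname{atan}{\left(\frac{\sqrt{3}}{2} \right)}}{84} + \frac{5 \log{\left(\frac{3}{2} \right)}}{24} + \frac{5 \sqrt{3} \pi}{252} + \frac{5 \log{\left(5 \right)}}{56} + \frac{5 \log{\left(12 \right)}}{84}.

Antiderivative: F(s) = \frac{5 \left(- 7 \log{\left(s \right)} + 3 \log{\left(s + 2 \right)} + 2 \log{\left(s^{2} + 3 \right)} + 2 \sqrt{3} \operatorname{atan}{\left(\frac{\sqrt{3} s}{3} \right)}\right)}{168}; value = - \frac{5 \log{\left(3 \right)}}{24} - \frac{5 \log{\left(\frac{7}{2} \right)}}{56} - \frac{5 \log{\left(\frac{21}{4} \right)}}{84} - \frac{5 \sqrt{3} \operatorname{atan}{\left(\frac{\sqrt{3}}{2} \right)}}{84} + \frac{5 \log{\left(\frac{3}{2} \right)}}{24} + \frac{5 \sqrt{3} \pi}{252} + \frac{5 \log{\left(5 \right)}}{56} + \frac{5 \log{\left(12 \right)}}{84}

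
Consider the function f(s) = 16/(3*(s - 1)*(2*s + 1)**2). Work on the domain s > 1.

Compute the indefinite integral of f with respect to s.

F(s) = 16*log(s - 1)/27 - 16*log(s + 1/2)/27 + 16/(18*s + 9) + C

Factor the denominator (3*(s - 1)*(2*s + 1)**2) and decompose: f = -32/(27*(2*s + 1)) - 32/(9*(2*s + 1)**2) + 16/(27*(s - 1)); each piece integrates to a log, atan, or power term.
Check: d/ds[16*log(s - 1)/27 - 16*log(s + 1/2)/27 + 16/(18*s + 9)] = 16/(12*s**3 - 9*s - 3), which equals f(s).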